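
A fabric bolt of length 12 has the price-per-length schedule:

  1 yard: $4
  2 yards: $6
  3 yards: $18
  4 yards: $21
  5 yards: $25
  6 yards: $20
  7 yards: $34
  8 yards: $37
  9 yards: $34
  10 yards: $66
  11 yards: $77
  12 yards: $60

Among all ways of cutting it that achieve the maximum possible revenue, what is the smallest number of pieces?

2

Build r[k] bottom-up: r[k] = max over allowed piece i of (p[i] + r[k−i]).
r[1] = 4
r[2] = 8  (first piece 1, then r[1]=4)
r[3] = 18
r[4] = 22  (first piece 1, then r[3]=18)
r[5] = 26  (first piece 1, then r[4]=22)
r[6] = 36  (first piece 3, then r[3]=18)
r[7] = 40  (first piece 1, then r[6]=36)
r[8] = 44  (first piece 1, then r[7]=40)
r[9] = 54  (first piece 3, then r[6]=36)
r[10] = 66
r[11] = 77
r[12] = 81  (first piece 1, then r[11]=77)
Maximum revenue is $81.
Now minimize piece count subject to staying optimal: for each k, pieces[k] = 1 + min over i with p[i]+r[k−i]=r[k] of pieces[k−i].
pieces[9] = 3
pieces[10] = 1
pieces[11] = 1
pieces[12] = 2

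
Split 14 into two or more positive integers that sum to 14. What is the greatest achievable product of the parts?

Let g[k] be the best product for length k (with at least one cut). For each first piece i, the rest contributes max(k−i, g[k−i]).
g[2] = 1*max(1,0) = 1*1 = 1
g[3] = 1*max(2,1) = 1*2 = 2
g[4] = 2*max(2,1) = 2*2 = 4
g[5] = 2*max(3,2) = 2*3 = 6
g[6] = 3*max(3,2) = 3*3 = 9
g[7] = 2*max(5,6) = 2*6 = 12
g[8] = 2*max(6,9) = 2*9 = 18
g[9] = 3*max(6,9) = 3*9 = 27
g[10] = 2*max(8,18) = 2*18 = 36
g[11] = 2*max(9,27) = 2*27 = 54
g[12] = 3*max(9,27) = 3*27 = 81
g[13] = 2*max(11,54) = 2*54 = 108
g[14] = 2*max(12,81) = 2*81 = 162
One optimal split: 3 + 3 + 3 + 3 + 2; product 3*3*3*3*2 = 162.

162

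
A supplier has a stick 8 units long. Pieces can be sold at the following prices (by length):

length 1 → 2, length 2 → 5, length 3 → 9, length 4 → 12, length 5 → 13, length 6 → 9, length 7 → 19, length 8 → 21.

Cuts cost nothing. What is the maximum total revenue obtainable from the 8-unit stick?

24

Build r[k] bottom-up: r[k] = max over allowed piece i of (p[i] + r[k−i]).
r[1] = 2
r[2] = max(2+2, 5+0) = 5
r[3] = max(2+5, 5+2, 9+0) = 9
r[4] = max(2+9, 5+5, 9+2, 12+0) = 12
r[5] = max(2+12, 5+9, 9+5, 12+2, 13+0) = 14
r[6] = max(2+14, 5+12, 9+9, 12+5, 13+2, 9+0) = 18
r[7] = max(2+18, 5+14, 9+12, …, 9+2, 19+0) = 21
r[8] = max(2+21, 5+18, 9+14, …, 19+2, 21+0) = 24
One optimal cutting: 4 + 4 → 12 + 12 = 24.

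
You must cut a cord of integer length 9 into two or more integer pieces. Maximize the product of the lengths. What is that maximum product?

Define g[k] = max over 1≤i<k of i · max(k−i, g[k−i]); the inner max lets the remainder stay uncut if that's better.
g[2] = 1·max(1,0) = 1·1 = 1
g[3] = max(1·2, 2·1) = 2
g[4] = max(1·3, 2·2, 3·1) = 4
g[5] = max(1·4, 2·3, 3·2, 4·1) = 6
g[6] = max(1·6, 2·4, 3·3, 4·2, 5·1) = 9
g[7] = max(1·9, 2·6, 3·4, 4·3, 5·2, 6·1) = 12
g[8] = max(1·12, 2·9, 3·6, …, 6·2, 7·1) = 18
g[9] = max(1·18, 2·12, 3·9, …, 7·2, 8·1) = 27
One optimal split: 3 + 3 + 3; product 3·3·3 = 27.

27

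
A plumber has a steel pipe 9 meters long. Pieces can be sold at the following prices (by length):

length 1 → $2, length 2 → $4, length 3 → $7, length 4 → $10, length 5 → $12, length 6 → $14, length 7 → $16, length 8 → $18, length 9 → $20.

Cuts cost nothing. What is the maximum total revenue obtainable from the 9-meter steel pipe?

Build r[k] bottom-up: r[k] = max over allowed piece i of (p[i] + r[k−i]).
r[1] = 2
r[2] = max(2+2, 4+0) = 4
r[3] = max(2+4, 4+2, 7+0) = 7
r[4] = max(2+7, 4+4, 7+2, 10+0) = 10
r[5] = max(2+10, 4+7, 7+4, 10+2, 12+0) = 12
r[6] = max(2+12, 4+10, 7+7, 10+4, 12+2, 14+0) = 14
r[7] = max(2+14, 4+12, 7+10, …, 14+2, 16+0) = 17
r[8] = max(2+17, 4+14, 7+12, …, 16+2, 18+0) = 20
r[9] = max(2+20, 4+17, 7+14, …, 18+2, 20+0) = 22
One optimal cutting: 4 + 4 + 1 → $10 + $10 + $2 = $22.

22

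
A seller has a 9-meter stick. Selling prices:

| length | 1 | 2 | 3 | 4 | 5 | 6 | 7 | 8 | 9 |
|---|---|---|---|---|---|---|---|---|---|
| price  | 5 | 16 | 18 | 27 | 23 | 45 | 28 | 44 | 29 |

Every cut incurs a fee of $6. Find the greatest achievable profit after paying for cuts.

Consider every possible first cut. r[k] is the best of p[i]+r[k−i] over all sellable i≤k, charging 6 whenever i<k.
r[1] = 5
r[2] = max(5+5-6, 16+0) = 16
r[3] = max(5+16-6, 16+5-6, 18+0) = 18
r[4] = max(5+18-6, 16+16-6, 18+5-6, 27+0) = 27
r[5] = max(5+27-6, 16+18-6, 18+16-6, 27+5-6, 23+0) = 28
r[6] = max(5+28-6, 16+27-6, 18+18-6, 27+16-6, 23+5-6, 45+0) = 45
r[7] = max(5+45-6, 16+28-6, 18+27-6, …, 45+5-6, 28+0) = 44
r[8] = max(5+44-6, 16+45-6, 18+28-6, …, 28+5-6, 44+0) = 55
r[9] = max(5+55-6, 16+44-6, 18+45-6, …, 44+5-6, 29+0) = 57
One optimal plan: pieces 6 + 3 (1 cut) → $63 − $6 = $57.

57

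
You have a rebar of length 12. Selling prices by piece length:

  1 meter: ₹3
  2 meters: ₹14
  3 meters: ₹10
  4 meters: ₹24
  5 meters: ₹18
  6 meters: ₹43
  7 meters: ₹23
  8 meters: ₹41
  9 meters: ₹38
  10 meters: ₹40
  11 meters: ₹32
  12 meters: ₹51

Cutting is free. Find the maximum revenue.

86

Consider every possible first cut. r[k] is the best of p[i]+r[k−i] over all sellable i≤k.
r[1] = 3
r[2] = max(3+3, 14+0) = 14
r[3] = max(3+14, 14+3, 10+0) = 17
r[4] = max(3+17, 14+14, 10+3, 24+0) = 28
r[5] = max(3+28, 14+17, 10+14, 24+3, 18+0) = 31
r[6] = max(3+31, 14+28, 10+17, 24+14, 18+3, 43+0) = 43
r[7] = max(3+43, 14+31, 10+28, …, 43+3, 23+0) = 46
r[8] = max(3+46, 14+43, 10+31, …, 23+3, 41+0) = 57
r[9] = max(3+57, 14+46, 10+43, …, 41+3, 38+0) = 60
r[10] = max(3+60, 14+57, 10+46, …, 38+3, 40+0) = 71
r[11] = max(3+71, 14+60, 10+57, …, 40+3, 32+0) = 74
r[12] = max(3+74, 14+71, 10+60, …, 32+3, 51+0) = 86
One optimal cutting: 6 + 6 → ₹43 + ₹43 = ₹86.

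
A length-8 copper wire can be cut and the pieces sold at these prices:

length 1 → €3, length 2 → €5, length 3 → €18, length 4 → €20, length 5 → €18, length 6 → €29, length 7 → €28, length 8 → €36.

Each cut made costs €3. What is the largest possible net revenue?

37

Build v[k] bottom-up: v[k] = max over allowed piece i of (p[i] + v[k−i]) − 3 per cut.
v[1] = 3
v[2] = max(3+3-3, 5+0) = 5
v[3] = max(3+5-3, 5+3-3, 18+0) = 18
v[4] = max(3+18-3, 5+5-3, 18+3-3, 20+0) = 20
v[5] = max(3+20-3, 5+18-3, 18+5-3, 20+3-3, 18+0) = 20
v[6] = max(3+20-3, 5+20-3, 18+18-3, 20+5-3, 18+3-3, 29+0) = 33
v[7] = max(3+33-3, 5+20-3, 18+20-3, …, 29+3-3, 28+0) = 35
v[8] = max(3+35-3, 5+33-3, 18+20-3, …, 28+3-3, 36+0) = 37
One optimal plan: pieces 4 + 4 (1 cut) → €40 − €3 = €37.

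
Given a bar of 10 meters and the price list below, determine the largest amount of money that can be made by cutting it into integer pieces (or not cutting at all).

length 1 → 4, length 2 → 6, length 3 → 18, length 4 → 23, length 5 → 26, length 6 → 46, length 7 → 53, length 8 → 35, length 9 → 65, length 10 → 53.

71

Build R[k] bottom-up: R[k] = max over allowed piece i of (p[i] + R[k−i]).
R[1] = 4
R[2] = 8  (first piece 1, then R[1]=4)
R[3] = 18
R[4] = 23
R[5] = 27  (first piece 1, then R[4]=23)
R[6] = 46
R[7] = 53
R[8] = 57  (first piece 1, then R[7]=53)
R[9] = 65
R[10] = 71  (first piece 3, then R[7]=53)
One optimal cutting: 7 + 3 → 53 + 18 = 71.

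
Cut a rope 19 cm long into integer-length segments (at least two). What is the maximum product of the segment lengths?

972

Define m[k] = max over 1≤i<k of i · max(k−i, m[k−i]); the inner max lets the remainder stay uncut if that's better.
m[2] = 1×max(1,0) = 1×1 = 1
m[3] = 1×max(2,1) = 1×2 = 2
m[4] = 2×max(2,1) = 2×2 = 4
m[5] = 2×max(3,2) = 2×3 = 6
m[6] = 3×max(3,2) = 3×3 = 9
m[7] = 2×max(5,6) = 2×6 = 12
m[8] = 2×max(6,9) = 2×9 = 18
m[9] = 3×max(6,9) = 3×9 = 27
m[10] = 2×max(8,18) = 2×18 = 36
m[11] = 2×max(9,27) = 2×27 = 54
m[12] = 3×max(9,27) = 3×27 = 81
m[13] = 2×max(11,54) = 2×54 = 108
m[14] = 2×max(12,81) = 2×81 = 162
m[15] = 3×max(12,81) = 3×81 = 243
m[16] = 2×max(14,162) = 2×162 = 324
m[17] = 2×max(15,243) = 2×243 = 486
m[18] = 3×max(15,243) = 3×243 = 729
m[19] = 2×max(17,486) = 2×486 = 972
One optimal split: 3 + 3 + 3 + 3 + 3 + 2 + 2; product 3×3×3×3×3×2×2 = 972.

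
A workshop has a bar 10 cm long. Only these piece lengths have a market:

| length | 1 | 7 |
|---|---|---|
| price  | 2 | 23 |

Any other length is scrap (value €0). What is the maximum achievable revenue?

Consider every possible first cut. f[k] is the best of p[i]+f[k−i] over all sellable i≤k.
f[1] = 2
f[2] = 4  (first piece 1, then f[1]=2)
f[3] = 6  (first piece 1, then f[2]=4)
f[4] = 8  (first piece 1, then f[3]=6)
f[5] = 10  (first piece 1, then f[4]=8)
f[6] = 12  (first piece 1, then f[5]=10)
f[7] = 23
f[8] = 25  (first piece 1, then f[7]=23)
f[9] = 27  (first piece 1, then f[8]=25)
f[10] = 29  (first piece 1, then f[9]=27)
One optimal cutting: 7 + 1 + 1 + 1 → €29.

29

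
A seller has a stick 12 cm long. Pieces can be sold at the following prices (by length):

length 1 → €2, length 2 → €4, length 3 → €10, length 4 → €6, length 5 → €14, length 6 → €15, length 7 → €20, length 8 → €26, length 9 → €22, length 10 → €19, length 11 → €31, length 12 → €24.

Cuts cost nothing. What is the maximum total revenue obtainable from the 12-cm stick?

40

Consider every possible first cut. v[k] is the best of p[i]+v[k−i] over all sellable i≤k.
v[1] = 2
v[2] = max(2+2, 4+0) = 4
v[3] = max(2+4, 4+2, 10+0) = 10
v[4] = max(2+10, 4+4, 10+2, 6+0) = 12
v[5] = max(2+12, 4+10, 10+4, 6+2, 14+0) = 14
v[6] = max(2+14, 4+12, 10+10, 6+4, 14+2, 15+0) = 20
v[7] = max(2+20, 4+14, 10+12, …, 15+2, 20+0) = 22
v[8] = max(2+22, 4+20, 10+14, …, 20+2, 26+0) = 26
v[9] = max(2+26, 4+22, 10+20, …, 26+2, 22+0) = 30
v[10] = max(2+30, 4+26, 10+22, …, 22+2, 19+0) = 32
v[11] = max(2+32, 4+30, 10+26, …, 19+2, 31+0) = 36
v[12] = max(2+36, 4+32, 10+30, …, 31+2, 24+0) = 40
One optimal cutting: 3 + 3 + 3 + 3 → €10 + €10 + €10 + €10 = €40.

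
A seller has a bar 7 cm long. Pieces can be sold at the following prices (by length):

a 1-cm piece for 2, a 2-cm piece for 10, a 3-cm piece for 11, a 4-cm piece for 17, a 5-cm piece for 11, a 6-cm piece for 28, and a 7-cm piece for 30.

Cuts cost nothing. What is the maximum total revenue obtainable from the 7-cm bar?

32

Let R[k] be the best obtainable value from length k. For each k, try every first piece i and keep the best of price[i] + R[k−i].
R[1] = 2
R[2] = max(2+2, 10+0) = 10
R[3] = max(2+10, 10+2, 11+0) = 12
R[4] = max(2+12, 10+10, 11+2, 17+0) = 20
R[5] = max(2+20, 10+12, 11+10, 17+2, 11+0) = 22
R[6] = max(2+22, 10+20, 11+12, 17+10, 11+2, 28+0) = 30
R[7] = max(2+30, 10+22, 11+20, …, 28+2, 30+0) = 32
One optimal cutting: 2 + 2 + 2 + 1 → 10 + 10 + 10 + 2 = 32.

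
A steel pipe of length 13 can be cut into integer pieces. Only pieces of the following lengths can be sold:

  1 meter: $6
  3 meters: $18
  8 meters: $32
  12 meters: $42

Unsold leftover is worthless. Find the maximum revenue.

78

Consider every possible first cut. r[k] is the best of p[i]+r[k−i] over all sellable i≤k.
r[1] = 6
r[2] = 12  (first piece 1, then r[1]=6)
r[3] = 18  (first piece 1, then r[2]=12)
r[4] = 24  (first piece 1, then r[3]=18)
r[5] = 30  (first piece 1, then r[4]=24)
r[6] = 36  (first piece 1, then r[5]=30)
r[7] = 42  (first piece 1, then r[6]=36)
r[8] = 48  (first piece 1, then r[7]=42)
r[9] = 54  (first piece 1, then r[8]=48)
r[10] = 60  (first piece 1, then r[9]=54)
r[11] = 66  (first piece 1, then r[10]=60)
r[12] = 72  (first piece 1, then r[11]=66)
r[13] = 78  (first piece 1, then r[12]=72)
One optimal cutting: 1 + 1 + 1 + 1 + 1 + 1 + 1 + 1 + 1 + 1 + 1 + 1 + 1 → $78.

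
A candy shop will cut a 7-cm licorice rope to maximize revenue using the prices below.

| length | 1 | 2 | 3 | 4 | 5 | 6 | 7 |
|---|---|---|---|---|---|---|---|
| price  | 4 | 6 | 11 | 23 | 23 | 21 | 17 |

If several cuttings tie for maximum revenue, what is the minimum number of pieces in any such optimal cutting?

4

Let r[k] be the best obtainable value from length k. For each k, try every first piece i and keep the best of price[i] + r[k−i].
r[1] = 4
r[2] = max(4+4, 6+0) = 8
r[3] = max(4+8, 6+4, 11+0) = 12
r[4] = max(4+12, 6+8, 11+4, 23+0) = 23
r[5] = max(4+23, 6+12, 11+8, 23+4, 23+0) = 27
r[6] = max(4+27, 6+23, 11+12, 23+8, 23+4, 21+0) = 31
r[7] = max(4+31, 6+27, 11+23, …, 21+4, 17+0) = 35
Maximum revenue is ¢35.
Now minimize piece count subject to staying optimal: for each k, pieces[k] = 1 + min over i with p[i]+r[k−i]=r[k] of pieces[k−i].
pieces[4] = 1
pieces[5] = 2
pieces[6] = 3
pieces[7] = 4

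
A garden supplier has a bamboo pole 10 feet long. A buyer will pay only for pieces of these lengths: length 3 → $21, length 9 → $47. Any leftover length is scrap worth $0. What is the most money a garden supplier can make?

63

Consider every possible first cut. r[k] is the best of p[i]+r[k−i] over all sellable i≤k.
r[1] = 0
r[2] = 0
r[3] = 21
r[4] = 21
r[5] = 21
r[6] = 42  (first piece 3, then r[3]=21)
r[7] = 42
r[8] = 42
r[9] = 63  (first piece 3, then r[6]=42)
r[10] = 63
One optimal cutting: pieces 3 + 3 + 3 with 1 foot of scrap → $63.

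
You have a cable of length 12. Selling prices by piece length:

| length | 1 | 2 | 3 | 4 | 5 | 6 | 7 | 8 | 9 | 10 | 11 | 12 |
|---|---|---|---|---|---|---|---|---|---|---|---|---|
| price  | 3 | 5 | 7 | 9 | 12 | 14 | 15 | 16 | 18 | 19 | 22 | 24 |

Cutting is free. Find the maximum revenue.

Build v[k] bottom-up: v[k] = max over allowed piece i of (p[i] + v[k−i]).
v[1] = 3
v[2] = 6  (first piece 1, then v[1]=3)
v[3] = 9  (first piece 1, then v[2]=6)
v[4] = 12  (first piece 1, then v[3]=9)
v[5] = 15  (first piece 1, then v[4]=12)
v[6] = 18  (first piece 1, then v[5]=15)
v[7] = 21  (first piece 1, then v[6]=18)
v[8] = 24  (first piece 1, then v[7]=21)
v[9] = 27  (first piece 1, then v[8]=24)
v[10] = 30  (first piece 1, then v[9]=27)
v[11] = 33  (first piece 1, then v[10]=30)
v[12] = 36  (first piece 1, then v[11]=33)
One optimal cutting: 1 + 1 + 1 + 1 + 1 + 1 + 1 + 1 + 1 + 1 + 1 + 1 → €3 + €3 + €3 + €3 + €3 + €3 + €3 + €3 + €3 + €3 + €3 + €3 = €36.

36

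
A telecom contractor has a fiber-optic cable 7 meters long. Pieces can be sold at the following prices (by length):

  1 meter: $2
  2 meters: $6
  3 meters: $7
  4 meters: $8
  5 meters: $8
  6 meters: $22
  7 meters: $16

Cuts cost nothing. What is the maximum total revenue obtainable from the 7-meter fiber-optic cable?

Consider every possible first cut. r[k] is the best of p[i]+r[k−i] over all sellable i≤k.
r[1] = 2
r[2] = max(2+2, 6+0) = 6
r[3] = max(2+6, 6+2, 7+0) = 8
r[4] = max(2+8, 6+6, 7+2, 8+0) = 12
r[5] = max(2+12, 6+8, 7+6, 8+2, 8+0) = 14
r[6] = max(2+14, 6+12, 7+8, 8+6, 8+2, 22+0) = 22
r[7] = max(2+22, 6+14, 7+12, …, 22+2, 16+0) = 24
One optimal cutting: 6 + 1 → $22 + $2 = $24.

24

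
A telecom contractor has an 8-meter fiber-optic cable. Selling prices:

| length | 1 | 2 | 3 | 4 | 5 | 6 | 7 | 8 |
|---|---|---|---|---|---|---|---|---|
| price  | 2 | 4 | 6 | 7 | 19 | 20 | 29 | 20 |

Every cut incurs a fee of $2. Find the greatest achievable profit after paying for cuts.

29

Build v[k] bottom-up: v[k] = max over allowed piece i of (p[i] + v[k−i]) − 2 per cut.
v[1] = 2
v[2] = 4
v[3] = 6
v[4] = 7
v[5] = 19
v[6] = 20
v[7] = 29
v[8] = 29  (first piece 1, then v[7]=29)
One optimal plan: pieces 7 + 1 (1 cut) → $31 − $2 = $29.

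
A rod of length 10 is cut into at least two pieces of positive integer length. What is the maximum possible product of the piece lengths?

36

Fill m[k] for k=2..10: at each k try every first piece i and multiply by the better of (k−i) uncut or m[k−i].
m[2] = 1*max(1,0) = 1*1 = 1
m[3] = max(1*2, 2*1) = 2
m[4] = max(1*3, 2*2, 3*1) = 4
m[5] = max(1*4, 2*3, 3*2, 4*1) = 6
m[6] = max(1*6, 2*4, 3*3, 4*2, 5*1) = 9
m[7] = max(1*9, 2*6, 3*4, 4*3, 5*2, 6*1) = 12
m[8] = max(1*12, 2*9, 3*6, …, 6*2, 7*1) = 18
m[9] = max(1*18, 2*12, 3*9, …, 7*2, 8*1) = 27
m[10] = max(1*27, 2*18, 3*12, …, 8*2, 9*1) = 36
One optimal split: 3 + 3 + 2 + 2; product 3*3*2*2 = 36.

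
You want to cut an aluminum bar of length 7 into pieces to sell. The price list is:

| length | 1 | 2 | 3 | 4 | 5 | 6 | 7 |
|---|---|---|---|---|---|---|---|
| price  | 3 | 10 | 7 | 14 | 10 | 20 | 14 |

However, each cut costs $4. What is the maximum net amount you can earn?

Let v[k] be the best obtainable value from length k. For each k, try every first piece i and keep the best of price[i] + v[k−i] minus the 4 cut fee when i<k.
v[1] = 3
v[2] = 10
v[3] = 9  (first piece 1, then v[2]=10)
v[4] = 16  (first piece 2, then v[2]=10)
v[5] = 15  (first piece 1, then v[4]=16)
v[6] = 22  (first piece 2, then v[4]=16)
v[7] = 21  (first piece 1, then v[6]=22)
One optimal plan: pieces 2 + 2 + 2 + 1 (3 cuts) → $33 − $12 = $21.

21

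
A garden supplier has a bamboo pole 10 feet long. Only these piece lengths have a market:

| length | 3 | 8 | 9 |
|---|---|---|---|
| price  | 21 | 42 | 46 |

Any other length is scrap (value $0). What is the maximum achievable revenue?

Consider every possible first cut. best[k] is the best of p[i]+best[k−i] over all sellable i≤k.
best[1] = 0
best[2] = 0
best[3] = 21
best[4] = 21
best[5] = 21
best[6] = 42  (first piece 3, then best[3]=21)
best[7] = 42
best[8] = max(21+21, 42+0) = 42
best[9] = max(21+42, 42+0, 46+0) = 63
best[10] = max(21+42, 42+0, 46+0) = 63
One optimal cutting: pieces 3 + 3 + 3 with 1 foot of scrap → $63.

63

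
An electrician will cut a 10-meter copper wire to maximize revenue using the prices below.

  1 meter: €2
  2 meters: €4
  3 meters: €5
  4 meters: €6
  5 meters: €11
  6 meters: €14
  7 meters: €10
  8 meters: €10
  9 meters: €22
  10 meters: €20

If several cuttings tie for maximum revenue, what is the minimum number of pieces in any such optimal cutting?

2

Let r[k] be the best obtainable value from length k. For each k, try every first piece i and keep the best of price[i] + r[k−i].
r[1] = 2
r[2] = 4  (first piece 1, then r[1]=2)
r[3] = 6  (first piece 1, then r[2]=4)
r[4] = 8  (first piece 1, then r[3]=6)
r[5] = 11
r[6] = 14
r[7] = 16  (first piece 1, then r[6]=14)
r[8] = 18  (first piece 1, then r[7]=16)
r[9] = 22
r[10] = 24  (first piece 1, then r[9]=22)
Maximum revenue is €24.
Now minimize piece count subject to staying optimal: for each k, pieces[k] = 1 + min over i with p[i]+r[k−i]=r[k] of pieces[k−i].
pieces[7] = 2
pieces[8] = 2
pieces[9] = 1
pieces[10] = 2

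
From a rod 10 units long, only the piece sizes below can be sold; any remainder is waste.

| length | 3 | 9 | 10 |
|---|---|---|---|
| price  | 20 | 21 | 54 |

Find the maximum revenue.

Let f[k] be the best obtainable value from length k. For each k, try every first piece i and keep the best of price[i] + f[k−i].
f[1] = 0
f[2] = 0
f[3] = 20
f[4] = 20
f[5] = 20
f[6] = 40  (first piece 3, then f[3]=20)
f[7] = 40
f[8] = 40
f[9] = 60  (first piece 3, then f[6]=40)
f[10] = 60
One optimal cutting: pieces 3 + 3 + 3 with 1 unit of scrap → €60.

60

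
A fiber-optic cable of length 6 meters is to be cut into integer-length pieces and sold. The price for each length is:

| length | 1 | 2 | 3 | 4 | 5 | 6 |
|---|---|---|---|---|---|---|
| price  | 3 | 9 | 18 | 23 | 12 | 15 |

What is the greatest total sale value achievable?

36

Build r[k] bottom-up: r[k] = max over allowed piece i of (p[i] + r[k−i]).
r[1] = 3
r[2] = max(3+3, 9+0) = 9
r[3] = max(3+9, 9+3, 18+0) = 18
r[4] = max(3+18, 9+9, 18+3, 23+0) = 23
r[5] = max(3+23, 9+18, 18+9, 23+3, 12+0) = 27
r[6] = max(3+27, 9+23, 18+18, 23+9, 12+3, 15+0) = 36
One optimal cutting: 3 + 3 → $18 + $18 = $36.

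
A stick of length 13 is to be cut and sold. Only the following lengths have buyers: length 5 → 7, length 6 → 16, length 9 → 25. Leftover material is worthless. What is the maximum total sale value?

Let best[k] be the best obtainable value from length k. For each k, try every first piece i and keep the best of price[i] + best[k−i].
best[1] = 0
best[2] = 0
best[3] = 0
best[4] = 0
best[5] = 7
best[6] = max(7+0, 16+0) = 16
best[7] = max(7+0, 16+0) = 16
best[8] = max(7+0, 16+0) = 16
best[9] = max(7+0, 16+0, 25+0) = 25
best[10] = max(7+7, 16+0, 25+0) = 25
best[11] = max(7+16, 16+7, 25+0) = 25
best[12] = max(7+16, 16+16, 25+0) = 32
best[13] = max(7+16, 16+16, 25+0) = 32
One optimal cutting: pieces 6 + 6 with 1 meter of scrap → 32.

32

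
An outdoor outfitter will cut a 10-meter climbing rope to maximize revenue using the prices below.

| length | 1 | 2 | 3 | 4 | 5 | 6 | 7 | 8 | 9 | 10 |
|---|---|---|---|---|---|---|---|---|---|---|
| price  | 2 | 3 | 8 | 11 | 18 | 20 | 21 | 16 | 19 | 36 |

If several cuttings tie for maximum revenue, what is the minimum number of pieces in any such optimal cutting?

1

Build r[k] bottom-up: r[k] = max over allowed piece i of (p[i] + r[k−i]).
r[1] = 2
r[2] = max(2+2, 3+0) = 4
r[3] = max(2+4, 3+2, 8+0) = 8
r[4] = max(2+8, 3+4, 8+2, 11+0) = 11
r[5] = max(2+11, 3+8, 8+4, 11+2, 18+0) = 18
r[6] = max(2+18, 3+11, 8+8, 11+4, 18+2, 20+0) = 20
r[7] = max(2+20, 3+18, 8+11, …, 20+2, 21+0) = 22
r[8] = max(2+22, 3+20, 8+18, …, 21+2, 16+0) = 26
r[9] = max(2+26, 3+22, 8+20, …, 16+2, 19+0) = 29
r[10] = max(2+29, 3+26, 8+22, …, 19+2, 36+0) = 36
Maximum revenue is €36.
Now minimize piece count subject to staying optimal: for each k, pieces[k] = 1 + min over i with p[i]+r[k−i]=r[k] of pieces[k−i].
pieces[7] = 2
pieces[8] = 2
pieces[9] = 2
pieces[10] = 1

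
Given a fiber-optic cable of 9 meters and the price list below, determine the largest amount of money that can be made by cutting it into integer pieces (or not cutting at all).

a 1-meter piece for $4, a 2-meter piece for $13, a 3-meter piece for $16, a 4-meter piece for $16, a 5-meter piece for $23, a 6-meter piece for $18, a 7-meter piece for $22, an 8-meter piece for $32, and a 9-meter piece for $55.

56

Let best[k] be the best obtainable value from length k. For each k, try every first piece i and keep the best of price[i] + best[k−i].
best[1] = 4
best[2] = 13
best[3] = 17  (first piece 1, then best[2]=13)
best[4] = 26  (first piece 2, then best[2]=13)
best[5] = 30  (first piece 1, then best[4]=26)
best[6] = 39  (first piece 2, then best[4]=26)
best[7] = 43  (first piece 1, then best[6]=39)
best[8] = 52  (first piece 2, then best[6]=39)
best[9] = 56  (first piece 1, then best[8]=52)
One optimal cutting: 2 + 2 + 2 + 2 + 1 → $13 + $13 + $13 + $13 + $4 = $56.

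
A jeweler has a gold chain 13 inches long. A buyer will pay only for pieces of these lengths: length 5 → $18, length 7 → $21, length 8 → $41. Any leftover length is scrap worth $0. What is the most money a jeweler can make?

Let best[k] be the best obtainable value from length k. For each k, try every first piece i and keep the best of price[i] + best[k−i].
best[1] = 0
best[2] = 0
best[3] = 0
best[4] = 0
best[5] = 18
best[6] = 18
best[7] = 21
best[8] = 41
best[9] = 41
best[10] = 41
best[11] = 41
best[12] = 41
best[13] = 59  (first piece 5, then best[8]=41)
One optimal cutting: 8 + 5 → $59.

59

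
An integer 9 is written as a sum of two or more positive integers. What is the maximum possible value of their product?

Let g[k] be the best product for length k (with at least one cut). For each first piece i, the rest contributes max(k−i, g[k−i]).
g[2] = 1×max(1,0) = 1×1 = 1
g[3] = max(1×2, 2×1) = 2
g[4] = max(1×3, 2×2, 3×1) = 4
g[5] = max(1×4, 2×3, 3×2, 4×1) = 6
g[6] = max(1×6, 2×4, 3×3, 4×2, 5×1) = 9
g[7] = max(1×9, 2×6, 3×4, 4×3, 5×2, 6×1) = 12
g[8] = max(1×12, 2×9, 3×6, …, 6×2, 7×1) = 18
g[9] = max(1×18, 2×12, 3×9, …, 7×2, 8×1) = 27
One optimal split: 3 + 3 + 3; product 3×3×3 = 27.

27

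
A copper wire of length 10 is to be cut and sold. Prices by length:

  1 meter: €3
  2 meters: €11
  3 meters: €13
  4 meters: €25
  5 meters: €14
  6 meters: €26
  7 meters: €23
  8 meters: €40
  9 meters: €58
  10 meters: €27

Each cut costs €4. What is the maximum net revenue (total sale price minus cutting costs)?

57

Consider every possible first cut. r[k] is the best of p[i]+r[k−i] over all sellable i≤k, charging 4 whenever i<k.
r[1] = 3
r[2] = max(3+3-4, 11+0) = 11
r[3] = max(3+11-4, 11+3-4, 13+0) = 13
r[4] = max(3+13-4, 11+11-4, 13+3-4, 25+0) = 25
r[5] = max(3+25-4, 11+13-4, 13+11-4, 25+3-4, 14+0) = 24
r[6] = max(3+24-4, 11+25-4, 13+13-4, 25+11-4, 14+3-4, 26+0) = 32
r[7] = max(3+32-4, 11+24-4, 13+25-4, …, 26+3-4, 23+0) = 34
r[8] = max(3+34-4, 11+32-4, 13+24-4, …, 23+3-4, 40+0) = 46
r[9] = max(3+46-4, 11+34-4, 13+32-4, …, 40+3-4, 58+0) = 58
r[10] = max(3+58-4, 11+46-4, 13+34-4, …, 58+3-4, 27+0) = 57
One optimal plan: pieces 9 + 1 (1 cut) → €61 − €4 = €57.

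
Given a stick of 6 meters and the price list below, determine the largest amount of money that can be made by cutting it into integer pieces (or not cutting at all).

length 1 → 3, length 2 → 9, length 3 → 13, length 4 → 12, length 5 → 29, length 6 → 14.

32

Consider every possible first cut. R[k] is the best of p[i]+R[k−i] over all sellable i≤k.
R[1] = 3
R[2] = max(3+3, 9+0) = 9
R[3] = max(3+9, 9+3, 13+0) = 13
R[4] = max(3+13, 9+9, 13+3, 12+0) = 18
R[5] = max(3+18, 9+13, 13+9, 12+3, 29+0) = 29
R[6] = max(3+29, 9+18, 13+13, 12+9, 29+3, 14+0) = 32
One optimal cutting: 5 + 1 → 29 + 3 = 32.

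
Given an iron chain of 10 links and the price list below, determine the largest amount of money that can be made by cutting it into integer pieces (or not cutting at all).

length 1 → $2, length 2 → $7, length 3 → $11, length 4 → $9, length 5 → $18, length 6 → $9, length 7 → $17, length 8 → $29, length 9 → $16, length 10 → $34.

36

Let R[k] be the best obtainable value from length k. For each k, try every first piece i and keep the best of price[i] + R[k−i].
R[1] = 2
R[2] = max(2+2, 7+0) = 7
R[3] = max(2+7, 7+2, 11+0) = 11
R[4] = max(2+11, 7+7, 11+2, 9+0) = 14
R[5] = max(2+14, 7+11, 11+7, 9+2, 18+0) = 18
R[6] = max(2+18, 7+14, 11+11, 9+7, 18+2, 9+0) = 22
R[7] = max(2+22, 7+18, 11+14, …, 9+2, 17+0) = 25
R[8] = max(2+25, 7+22, 11+18, …, 17+2, 29+0) = 29
R[9] = max(2+29, 7+25, 11+22, …, 29+2, 16+0) = 33
R[10] = max(2+33, 7+29, 11+25, …, 16+2, 34+0) = 36
One optimal cutting: 3 + 3 + 2 + 2 → $11 + $11 + $7 + $7 = $36.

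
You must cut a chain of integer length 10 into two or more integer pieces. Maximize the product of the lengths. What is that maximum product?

Let f[k] be the best product for length k (with at least one cut). For each first piece i, the rest contributes max(k−i, f[k−i]).
f[2] = 1·max(1,0) = 1·1 = 1
f[3] = 1·max(2,1) = 1·2 = 2
f[4] = 2·max(2,1) = 2·2 = 4
f[5] = 2·max(3,2) = 2·3 = 6
f[6] = 3·max(3,2) = 3·3 = 9
f[7] = 2·max(5,6) = 2·6 = 12
f[8] = 2·max(6,9) = 2·9 = 18
f[9] = 3·max(6,9) = 3·9 = 27
f[10] = 2·max(8,18) = 2·18 = 36
One optimal split: 3 + 3 + 2 + 2; product 3·3·2·2 = 36.

36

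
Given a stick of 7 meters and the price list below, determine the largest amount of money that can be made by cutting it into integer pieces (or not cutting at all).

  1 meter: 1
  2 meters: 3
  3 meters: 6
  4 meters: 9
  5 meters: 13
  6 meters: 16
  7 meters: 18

Build v[k] bottom-up: v[k] = max over allowed piece i of (p[i] + v[k−i]).
v[1] = 1
v[2] = 3
v[3] = 6
v[4] = 9
v[5] = 13
v[6] = 16
v[7] = 18
Best is to sell the whole 7-meter piece uncut for 18.

18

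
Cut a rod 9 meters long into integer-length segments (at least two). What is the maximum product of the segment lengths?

Let m[k] be the best product for length k (with at least one cut). For each first piece i, the rest contributes max(k−i, m[k−i]).
m[2] = 1*max(1,0) = 1*1 = 1
m[3] = max(1*2, 2*1) = 2
m[4] = max(1*3, 2*2, 3*1) = 4
m[5] = max(1*4, 2*3, 3*2, 4*1) = 6
m[6] = max(1*6, 2*4, 3*3, 4*2, 5*1) = 9
m[7] = max(1*9, 2*6, 3*4, 4*3, 5*2, 6*1) = 12
m[8] = max(1*12, 2*9, 3*6, …, 6*2, 7*1) = 18
m[9] = max(1*18, 2*12, 3*9, …, 7*2, 8*1) = 27
One optimal split: 3 + 3 + 3; product 3*3*3 = 27.

27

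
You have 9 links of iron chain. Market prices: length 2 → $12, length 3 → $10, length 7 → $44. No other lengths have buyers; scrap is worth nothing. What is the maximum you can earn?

Build best[k] bottom-up: best[k] = max over allowed piece i of (p[i] + best[k−i]).
best[1] = 0
best[2] = 12
best[3] = 12
best[4] = 24  (first piece 2, then best[2]=12)
best[5] = 24
best[6] = 36  (first piece 2, then best[4]=24)
best[7] = 44
best[8] = 48  (first piece 2, then best[6]=36)
best[9] = 56  (first piece 2, then best[7]=44)
One optimal cutting: 7 + 2 → $56.

56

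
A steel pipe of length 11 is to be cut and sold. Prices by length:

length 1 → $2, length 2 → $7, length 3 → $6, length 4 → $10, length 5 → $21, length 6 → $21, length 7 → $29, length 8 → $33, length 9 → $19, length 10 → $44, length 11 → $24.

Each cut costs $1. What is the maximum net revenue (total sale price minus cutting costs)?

Build r[k] bottom-up: r[k] = max over allowed piece i of (p[i] + r[k−i]) − 1 per cut.
r[1] = 2
r[2] = 7
r[3] = 8  (first piece 1, then r[2]=7)
r[4] = 13  (first piece 2, then r[2]=7)
r[5] = 21
r[6] = 22  (first piece 1, then r[5]=21)
r[7] = 29
r[8] = 33
r[9] = 35  (first piece 2, then r[7]=29)
r[10] = 44
r[11] = 45  (first piece 1, then r[10]=44)
One optimal plan: pieces 10 + 1 (1 cut) → $46 − $1 = $45.

45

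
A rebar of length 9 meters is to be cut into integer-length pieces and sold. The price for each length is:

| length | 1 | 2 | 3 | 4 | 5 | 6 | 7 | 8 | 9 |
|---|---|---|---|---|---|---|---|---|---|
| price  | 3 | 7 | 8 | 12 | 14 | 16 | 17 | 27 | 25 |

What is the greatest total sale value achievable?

31

Consider every possible first cut. v[k] is the best of p[i]+v[k−i] over all sellable i≤k.
v[1] = 3
v[2] = 7
v[3] = 10  (first piece 1, then v[2]=7)
v[4] = 14  (first piece 2, then v[2]=7)
v[5] = 17  (first piece 1, then v[4]=14)
v[6] = 21  (first piece 2, then v[4]=14)
v[7] = 24  (first piece 1, then v[6]=21)
v[8] = 28  (first piece 2, then v[6]=21)
v[9] = 31  (first piece 1, then v[8]=28)
One optimal cutting: 2 + 2 + 2 + 2 + 1 → ₹7 + ₹7 + ₹7 + ₹7 + ₹3 = ₹31.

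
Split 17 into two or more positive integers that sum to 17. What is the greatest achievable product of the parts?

Fill g[k] for k=2..17: at each k try every first piece i and multiply by the better of (k−i) uncut or g[k−i].
g[2] = 1×max(1,0) = 1×1 = 1
g[3] = max(1×2, 2×1) = 2
g[4] = max(1×3, 2×2, 3×1) = 4
g[5] = max(1×4, 2×3, 3×2, 4×1) = 6
g[6] = max(1×6, 2×4, 3×3, 4×2, 5×1) = 9
g[7] = max(1×9, 2×6, 3×4, 4×3, 5×2, 6×1) = 12
g[8] = max(1×12, 2×9, 3×6, …, 6×2, 7×1) = 18
g[9] = max(1×18, 2×12, 3×9, …, 7×2, 8×1) = 27
g[10] = max(1×27, 2×18, 3×12, …, 8×2, 9×1) = 36
g[11] = max(1×36, 2×27, 3×18, …, 9×2, 10×1) = 54
g[12] = max(1×54, 2×36, 3×27, …, 10×2, 11×1) = 81
g[13] = max(1×81, 2×54, 3×36, …, 11×2, 12×1) = 108
g[14] = max(1×108, 2×81, 3×54, …, 12×2, 13×1) = 162
g[15] = max(1×162, 2×108, 3×81, …, 13×2, 14×1) = 243
g[16] = max(1×243, 2×162, 3×108, …, 14×2, 15×1) = 324
g[17] = max(1×324, 2×243, 3×162, …, 15×2, 16×1) = 486
One optimal split: 3 + 3 + 3 + 3 + 3 + 2; product 3×3×3×3×3×2 = 486.

486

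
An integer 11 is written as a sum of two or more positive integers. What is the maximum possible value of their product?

Let P[k] be the best product for length k (with at least one cut). For each first piece i, the rest contributes max(k−i, P[k−i]).
Small cases: P[2]=1, P[3]=2, P[4]=4.
P[5] = max(1×4, 2×3, 3×2, 4×1) = 6
P[6] = max(1×6, 2×4, 3×3, 4×2, 5×1) = 9
P[7] = max(1×9, 2×6, 3×4, 4×3, 5×2, 6×1) = 12
P[8] = max(1×12, 2×9, 3×6, …, 6×2, 7×1) = 18
P[9] = max(1×18, 2×12, 3×9, …, 7×2, 8×1) = 27
P[10] = max(1×27, 2×18, 3×12, …, 8×2, 9×1) = 36
P[11] = max(1×36, 2×27, 3×18, …, 9×2, 10×1) = 54
One optimal split: 3 + 3 + 3 + 2; product 3×3×3×2 = 54.

54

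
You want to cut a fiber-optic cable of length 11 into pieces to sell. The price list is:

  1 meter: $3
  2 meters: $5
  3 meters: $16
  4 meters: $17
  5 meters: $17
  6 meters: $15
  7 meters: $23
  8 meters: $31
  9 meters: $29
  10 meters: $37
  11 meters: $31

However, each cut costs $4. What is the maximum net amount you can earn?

43

Consider every possible first cut. net[k] is the best of p[i]+net[k−i] over all sellable i≤k, charging 4 whenever i<k.
net[1] = 3
net[2] = 5
net[3] = 16
net[4] = 17
net[5] = 17  (first piece 2, then net[3]=16)
net[6] = 28  (first piece 3, then net[3]=16)
net[7] = 29  (first piece 3, then net[4]=17)
net[8] = 31
net[9] = 40  (first piece 3, then net[6]=28)
net[10] = 41  (first piece 3, then net[7]=29)
net[11] = 43  (first piece 3, then net[8]=31)
One optimal plan: pieces 8 + 3 (1 cut) → $47 − $4 = $43.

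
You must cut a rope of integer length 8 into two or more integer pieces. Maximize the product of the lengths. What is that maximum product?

Fill f[k] for k=2..8: at each k try every first piece i and multiply by the better of (k−i) uncut or f[k−i].
f[2] = 1·max(1,0) = 1·1 = 1
f[3] = 1·max(2,1) = 1·2 = 2
f[4] = 2·max(2,1) = 2·2 = 4
f[5] = 2·max(3,2) = 2·3 = 6
f[6] = 3·max(3,2) = 3·3 = 9
f[7] = 2·max(5,6) = 2·6 = 12
f[8] = 2·max(6,9) = 2·9 = 18
One optimal split: 3 + 3 + 2; product 3·3·2 = 18.

18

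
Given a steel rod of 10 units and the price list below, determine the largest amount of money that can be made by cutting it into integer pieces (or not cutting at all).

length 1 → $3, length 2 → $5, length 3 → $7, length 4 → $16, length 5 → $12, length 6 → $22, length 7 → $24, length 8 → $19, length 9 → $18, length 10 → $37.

38

Consider every possible first cut. R[k] is the best of p[i]+R[k−i] over all sellable i≤k.
R[1] = 3
R[2] = 6  (first piece 1, then R[1]=3)
R[3] = 9  (first piece 1, then R[2]=6)
R[4] = 16
R[5] = 19  (first piece 1, then R[4]=16)
R[6] = 22  (first piece 1, then R[5]=19)
R[7] = 25  (first piece 1, then R[6]=22)
R[8] = 32  (first piece 4, then R[4]=16)
R[9] = 35  (first piece 1, then R[8]=32)
R[10] = 38  (first piece 1, then R[9]=35)
One optimal cutting: 4 + 4 + 1 + 1 → $16 + $16 + $3 + $3 = $38.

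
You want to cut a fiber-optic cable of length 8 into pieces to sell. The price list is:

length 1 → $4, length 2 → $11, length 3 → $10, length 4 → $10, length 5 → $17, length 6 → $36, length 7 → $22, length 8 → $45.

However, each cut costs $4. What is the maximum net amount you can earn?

45

Let r[k] be the best obtainable value from length k. For each k, try every first piece i and keep the best of price[i] + r[k−i] minus the 4 cut fee when i<k.
r[1] = 4
r[2] = 11
r[3] = 11  (first piece 1, then r[2]=11)
r[4] = 18  (first piece 2, then r[2]=11)
r[5] = 18  (first piece 1, then r[4]=18)
r[6] = 36
r[7] = 36  (first piece 1, then r[6]=36)
r[8] = 45
Best is to make no cuts and sell whole for $45.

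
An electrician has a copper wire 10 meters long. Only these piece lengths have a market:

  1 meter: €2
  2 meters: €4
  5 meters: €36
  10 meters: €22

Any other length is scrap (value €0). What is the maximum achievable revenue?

72

Build f[k] bottom-up: f[k] = max over allowed piece i of (p[i] + f[k−i]).
f[1] = 2
f[2] = max(2+2, 4+0) = 4
f[3] = max(2+4, 4+2) = 6
f[4] = max(2+6, 4+4) = 8
f[5] = max(2+8, 4+6, 36+0) = 36
f[6] = max(2+36, 4+8, 36+2) = 38
f[7] = max(2+38, 4+36, 36+4) = 40
f[8] = max(2+40, 4+38, 36+6) = 42
f[9] = max(2+42, 4+40, 36+8) = 44
f[10] = max(2+44, 4+42, 36+36, 22+0) = 72
One optimal cutting: 5 + 5 → €72.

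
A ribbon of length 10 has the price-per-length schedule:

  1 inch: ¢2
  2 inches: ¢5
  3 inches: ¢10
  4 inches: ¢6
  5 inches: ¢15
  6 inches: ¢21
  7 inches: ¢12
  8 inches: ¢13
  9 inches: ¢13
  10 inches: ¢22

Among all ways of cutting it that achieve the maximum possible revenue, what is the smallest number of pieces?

3

Let r[k] be the best obtainable value from length k. For each k, try every first piece i and keep the best of price[i] + r[k−i].
r[1] = 2
r[2] = 5
r[3] = 10
r[4] = 12  (first piece 1, then r[3]=10)
r[5] = 15  (first piece 2, then r[3]=10)
r[6] = 21
r[7] = 23  (first piece 1, then r[6]=21)
r[8] = 26  (first piece 2, then r[6]=21)
r[9] = 31  (first piece 3, then r[6]=21)
r[10] = 33  (first piece 1, then r[9]=31)
Maximum revenue is ¢33.
Now minimize piece count subject to staying optimal: for each k, pieces[k] = 1 + min over i with p[i]+r[k−i]=r[k] of pieces[k−i].
pieces[7] = 2
pieces[8] = 2
pieces[9] = 2
pieces[10] = 3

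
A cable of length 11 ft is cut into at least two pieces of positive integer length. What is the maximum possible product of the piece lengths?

54

Define P[k] = max over 1≤i<k of i · max(k−i, P[k−i]); the inner max lets the remainder stay uncut if that's better.
Small cases: P[2]=1, P[3]=2, P[4]=4, P[5]=6, P[6]=9.
P[7] = 2×max(5,6) = 2×6 = 12
P[8] = 2×max(6,9) = 2×9 = 18
P[9] = 3×max(6,9) = 3×9 = 27
P[10] = 2×max(8,18) = 2×18 = 36
P[11] = 2×max(9,27) = 2×27 = 54
One optimal split: 3 + 3 + 3 + 2; product 3×3×3×2 = 54.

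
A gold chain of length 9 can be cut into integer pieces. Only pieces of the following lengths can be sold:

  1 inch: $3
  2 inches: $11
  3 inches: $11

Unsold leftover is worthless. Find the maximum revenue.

Let r[k] be the best obtainable value from length k. For each k, try every first piece i and keep the best of price[i] + r[k−i].
r[1] = 3
r[2] = max(3+3, 11+0) = 11
r[3] = max(3+11, 11+3, 11+0) = 14
r[4] = max(3+14, 11+11, 11+3) = 22
r[5] = max(3+22, 11+14, 11+11) = 25
r[6] = max(3+25, 11+22, 11+14) = 33
r[7] = max(3+33, 11+25, 11+22) = 36
r[8] = max(3+36, 11+33, 11+25) = 44
r[9] = max(3+44, 11+36, 11+33) = 47
One optimal cutting: 2 + 2 + 2 + 2 + 1 → $47.

47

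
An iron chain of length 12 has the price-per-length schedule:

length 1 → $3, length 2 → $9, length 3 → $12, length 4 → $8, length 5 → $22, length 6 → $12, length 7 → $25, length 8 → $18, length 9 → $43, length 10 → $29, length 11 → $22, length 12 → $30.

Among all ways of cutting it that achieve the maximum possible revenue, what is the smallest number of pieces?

2

Build r[k] bottom-up: r[k] = max over allowed piece i of (p[i] + r[k−i]).
r[1] = 3
r[2] = max(3+3, 9+0) = 9
r[3] = max(3+9, 9+3, 12+0) = 12
r[4] = max(3+12, 9+9, 12+3, 8+0) = 18
r[5] = max(3+18, 9+12, 12+9, 8+3, 22+0) = 22
r[6] = max(3+22, 9+18, 12+12, 8+9, 22+3, 12+0) = 27
r[7] = max(3+27, 9+22, 12+18, …, 12+3, 25+0) = 31
r[8] = max(3+31, 9+27, 12+22, …, 25+3, 18+0) = 36
r[9] = max(3+36, 9+31, 12+27, …, 18+3, 43+0) = 43
r[10] = max(3+43, 9+36, 12+31, …, 43+3, 29+0) = 46
r[11] = max(3+46, 9+43, 12+36, …, 29+3, 22+0) = 52
r[12] = max(3+52, 9+46, 12+43, …, 22+3, 30+0) = 55
Maximum revenue is $55.
Now minimize piece count subject to staying optimal: for each k, pieces[k] = 1 + min over i with p[i]+r[k−i]=r[k] of pieces[k−i].
pieces[9] = 1
pieces[10] = 2
pieces[11] = 2
pieces[12] = 2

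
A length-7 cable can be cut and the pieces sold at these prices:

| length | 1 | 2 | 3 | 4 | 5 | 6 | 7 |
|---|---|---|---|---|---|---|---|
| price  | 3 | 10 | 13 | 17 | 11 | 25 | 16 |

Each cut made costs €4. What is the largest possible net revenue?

Consider every possible first cut. net[k] is the best of p[i]+net[k−i] over all sellable i≤k, charging 4 whenever i<k.
net[1] = 3
net[2] = 10
net[3] = 13
net[4] = 17
net[5] = 19  (first piece 2, then net[3]=13)
net[6] = 25
net[7] = 26  (first piece 3, then net[4]=17)
One optimal plan: pieces 4 + 3 (1 cut) → €30 − €4 = €26.

26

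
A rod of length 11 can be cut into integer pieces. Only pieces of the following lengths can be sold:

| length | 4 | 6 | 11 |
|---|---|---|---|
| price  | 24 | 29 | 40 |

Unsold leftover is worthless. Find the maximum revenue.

53

Consider every possible first cut. r[k] is the best of p[i]+r[k−i] over all sellable i≤k.
r[1] = 0
r[2] = 0
r[3] = 0
r[4] = 24
r[5] = 24
r[6] = 29
r[7] = 29
r[8] = 48  (first piece 4, then r[4]=24)
r[9] = 48
r[10] = 53  (first piece 4, then r[6]=29)
r[11] = 53
One optimal cutting: pieces 6 + 4 with 1 meter of scrap → €53.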